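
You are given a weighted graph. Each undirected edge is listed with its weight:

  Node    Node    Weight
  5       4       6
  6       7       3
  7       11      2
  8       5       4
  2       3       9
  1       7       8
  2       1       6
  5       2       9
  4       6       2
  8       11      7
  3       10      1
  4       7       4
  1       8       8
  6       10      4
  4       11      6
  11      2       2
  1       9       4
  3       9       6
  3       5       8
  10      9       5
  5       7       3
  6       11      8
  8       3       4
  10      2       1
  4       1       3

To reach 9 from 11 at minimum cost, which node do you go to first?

2

Candidate routes:
11–2–10–3–9: 2+1+1+6 = 10
11–2–10–9: 2+1+5 = 8
Cheapest is 11–2–10–9 at 8.
So from 11 the first move is to 2.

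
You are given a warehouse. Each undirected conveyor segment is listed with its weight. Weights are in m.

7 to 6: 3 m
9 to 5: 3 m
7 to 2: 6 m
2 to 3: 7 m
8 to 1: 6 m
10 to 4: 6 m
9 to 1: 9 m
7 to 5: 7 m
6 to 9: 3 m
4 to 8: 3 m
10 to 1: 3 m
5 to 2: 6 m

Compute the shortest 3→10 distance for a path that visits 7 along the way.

31 m

Best 3 to 7: 3–2–7 costing 13
Shortest 7→10: 7–6–9–1–10 = 18
Total via 7: 13 + 18 = 31 m.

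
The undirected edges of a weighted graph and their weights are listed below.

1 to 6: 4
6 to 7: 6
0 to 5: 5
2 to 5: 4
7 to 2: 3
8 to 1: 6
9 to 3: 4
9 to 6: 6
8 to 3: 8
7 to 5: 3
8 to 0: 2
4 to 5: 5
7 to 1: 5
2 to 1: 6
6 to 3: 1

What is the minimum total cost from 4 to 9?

Enumerating some paths:
4 - 5 - 7 - 6 - 3 - 9: 5+3+6+1+4 = 19
4 - 5 - 2 - 7 - 6 - 3 - 9: 5+4+3+6+1+4 = 23
4 - 5 - 7 - 1 - 6 - 3 - 9: 5+3+5+4+1+4 = 22
4 - 5 - 7 - 6 - 9: 5+3+6+6 = 20
The minimum is 19 via 4 - 5 - 7 - 6 - 3 - 9.

19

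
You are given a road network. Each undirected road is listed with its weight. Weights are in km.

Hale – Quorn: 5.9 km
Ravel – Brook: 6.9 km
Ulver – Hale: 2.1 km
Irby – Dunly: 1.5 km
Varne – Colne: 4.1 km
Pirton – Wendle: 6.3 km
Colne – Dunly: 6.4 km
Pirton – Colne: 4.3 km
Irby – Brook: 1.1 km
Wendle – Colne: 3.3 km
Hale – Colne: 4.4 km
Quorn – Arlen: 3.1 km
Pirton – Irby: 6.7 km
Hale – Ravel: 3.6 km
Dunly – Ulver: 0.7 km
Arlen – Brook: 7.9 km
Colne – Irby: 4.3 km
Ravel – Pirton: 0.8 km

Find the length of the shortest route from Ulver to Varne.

Candidate routes:
Ulver → Hale → Colne → Varne: 2.1+4.4+4.1 = 10.6
Ulver → Dunly → Colne → Varne: 0.7+6.4+4.1 = 11.2
Ulver → Hale → Ravel → Pirton → Colne → Varne: 2.1+3.6+0.8+4.3+4.1 = 14.9
The minimum is 10.6 km via Ulver → Hale → Colne → Varne.

10.6 km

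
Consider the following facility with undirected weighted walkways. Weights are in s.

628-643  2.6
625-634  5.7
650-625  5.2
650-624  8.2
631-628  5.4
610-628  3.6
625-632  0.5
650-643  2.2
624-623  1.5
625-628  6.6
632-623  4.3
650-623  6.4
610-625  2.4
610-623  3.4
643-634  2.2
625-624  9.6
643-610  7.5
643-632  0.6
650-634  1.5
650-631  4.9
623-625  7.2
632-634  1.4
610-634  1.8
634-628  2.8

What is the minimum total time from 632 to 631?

7.7 s

Running Dijkstra from 632:
632: 0
625: 0.5  (via 632)
643: 0.6  (via 632)
634: 1.4  (via 632)
650: 2.8  (via 643)
610: 2.9  (via 625)
628: 3.2  (via 643)
623: 4.3  (via 632)
624: 5.8  (via 623)
631: 7.7  (via 650)
Shortest route: 632–643–650–631 = 7.7 s.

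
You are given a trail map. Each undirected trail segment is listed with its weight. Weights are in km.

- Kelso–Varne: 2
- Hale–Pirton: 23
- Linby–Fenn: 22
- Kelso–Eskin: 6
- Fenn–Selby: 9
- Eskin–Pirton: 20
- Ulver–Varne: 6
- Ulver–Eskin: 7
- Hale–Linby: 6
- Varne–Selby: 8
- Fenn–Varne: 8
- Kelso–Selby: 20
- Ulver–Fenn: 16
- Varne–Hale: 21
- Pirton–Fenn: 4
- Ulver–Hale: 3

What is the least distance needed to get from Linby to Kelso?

17 km

Candidate routes:
Linby - Hale - Ulver - Varne - Kelso: 6+3+6+2 = 17
Linby - Hale - Varne - Kelso: 6+21+2 = 29
Linby - Hale - Ulver - Eskin - Kelso: 6+3+7+6 = 22
Cheapest is Linby - Hale - Ulver - Varne - Kelso at 17 km.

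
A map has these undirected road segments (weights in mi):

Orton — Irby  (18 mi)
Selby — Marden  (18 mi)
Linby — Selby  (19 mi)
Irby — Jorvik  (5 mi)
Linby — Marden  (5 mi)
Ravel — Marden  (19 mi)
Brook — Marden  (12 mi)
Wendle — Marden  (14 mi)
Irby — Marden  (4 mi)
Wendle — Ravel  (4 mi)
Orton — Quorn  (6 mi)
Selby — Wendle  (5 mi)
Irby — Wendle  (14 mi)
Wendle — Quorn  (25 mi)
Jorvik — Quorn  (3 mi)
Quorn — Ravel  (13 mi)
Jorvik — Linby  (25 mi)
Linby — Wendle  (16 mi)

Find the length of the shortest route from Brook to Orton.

Settle nodes by increasing distance from Brook:
Brook: 0
Marden: 12  (via Brook)
Irby: 16  (via Marden)
Linby: 17  (via Marden)
Jorvik: 21  (via Irby)
Quorn: 24  (via Jorvik)
Wendle: 26  (via Marden)
Orton: 30  (via Quorn)
Shortest route: Brook–Marden–Irby–Jorvik–Quorn–Orton = 30 mi.

30 mi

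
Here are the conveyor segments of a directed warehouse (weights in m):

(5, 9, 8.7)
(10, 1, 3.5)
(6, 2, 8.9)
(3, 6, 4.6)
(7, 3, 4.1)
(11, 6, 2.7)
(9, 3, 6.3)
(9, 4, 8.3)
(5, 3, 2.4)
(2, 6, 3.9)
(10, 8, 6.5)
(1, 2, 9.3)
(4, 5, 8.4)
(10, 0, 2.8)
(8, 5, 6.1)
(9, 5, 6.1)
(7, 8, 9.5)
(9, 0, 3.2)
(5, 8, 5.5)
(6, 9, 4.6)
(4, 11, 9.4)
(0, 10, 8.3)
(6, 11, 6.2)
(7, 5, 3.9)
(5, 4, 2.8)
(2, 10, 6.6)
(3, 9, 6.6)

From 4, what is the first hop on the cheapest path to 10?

11

Candidate routes:
4–11–6–9–0–10: 9.4+2.7+4.6+3.2+8.3 = 28.2
4–5–9–0–10: 8.4+8.7+3.2+8.3 = 28.6
4–11–6–2–10: 9.4+2.7+8.9+6.6 = 27.6
The minimum is 27.6 m via 4–11–6–2–10.
So from 4 the first move is to 11.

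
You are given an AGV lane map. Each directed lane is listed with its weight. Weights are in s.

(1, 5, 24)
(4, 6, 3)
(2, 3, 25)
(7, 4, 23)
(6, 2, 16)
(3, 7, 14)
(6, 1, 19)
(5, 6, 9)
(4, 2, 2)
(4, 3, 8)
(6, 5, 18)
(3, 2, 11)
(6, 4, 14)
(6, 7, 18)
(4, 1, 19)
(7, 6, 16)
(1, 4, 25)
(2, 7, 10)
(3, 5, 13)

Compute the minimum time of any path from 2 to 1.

45 s

Enumerating some paths:
2–7–4–1: 10+23+19 = 52
2–7–6–1: 10+16+19 = 45
The minimum is 45 s via 2–7–6–1.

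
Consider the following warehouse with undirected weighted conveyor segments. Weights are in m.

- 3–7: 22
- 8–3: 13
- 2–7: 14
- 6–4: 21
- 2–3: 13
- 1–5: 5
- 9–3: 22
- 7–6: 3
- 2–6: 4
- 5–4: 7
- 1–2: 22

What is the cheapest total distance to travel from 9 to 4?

60 m

Compare a few routes:
9–3–2–6–4: 22+13+4+21 = 60
9–3–7–6–4: 22+22+3+21 = 68
The minimum is 60 m via 9–3–2–6–4.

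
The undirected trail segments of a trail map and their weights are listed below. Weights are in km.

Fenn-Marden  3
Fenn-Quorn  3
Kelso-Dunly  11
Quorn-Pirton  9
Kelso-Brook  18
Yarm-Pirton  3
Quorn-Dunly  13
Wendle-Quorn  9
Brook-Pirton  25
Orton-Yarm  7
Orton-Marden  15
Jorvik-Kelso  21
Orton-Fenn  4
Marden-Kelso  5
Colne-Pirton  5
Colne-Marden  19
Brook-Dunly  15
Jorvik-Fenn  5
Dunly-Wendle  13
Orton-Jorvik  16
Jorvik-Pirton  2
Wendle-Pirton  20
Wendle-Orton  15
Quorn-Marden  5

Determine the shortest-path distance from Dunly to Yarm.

Compare a few routes:
Dunly → Quorn → Fenn → Orton → Yarm: 13+3+4+7 = 27
Dunly → Quorn → Fenn → Jorvik → Pirton → Yarm: 13+3+5+2+3 = 26
Dunly → Quorn → Pirton → Yarm: 13+9+3 = 25
Cheapest is Dunly → Quorn → Pirton → Yarm at 25 km.

25 km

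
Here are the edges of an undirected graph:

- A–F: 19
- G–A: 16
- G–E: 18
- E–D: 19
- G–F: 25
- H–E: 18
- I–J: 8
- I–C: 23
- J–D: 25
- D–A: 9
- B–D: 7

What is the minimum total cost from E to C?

75

Settle nodes by increasing distance from E:
E: 0
G: 18  (via E)
H: 18  (via E)
D: 19  (via E)
B: 26  (via D)
A: 28  (via D)
F: 43  (via G)
J: 44  (via D)
I: 52  (via J)
C: 75  (via I)
Shortest route: E–D–J–I–C = 75.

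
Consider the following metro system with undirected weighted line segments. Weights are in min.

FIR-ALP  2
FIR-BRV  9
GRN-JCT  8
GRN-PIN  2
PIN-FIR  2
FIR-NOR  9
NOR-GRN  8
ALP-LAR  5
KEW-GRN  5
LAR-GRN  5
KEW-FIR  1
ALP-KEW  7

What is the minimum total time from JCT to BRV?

Shortest distances from JCT:
JCT: 0
GRN: 8  (via JCT)
PIN: 10  (via GRN)
FIR: 12  (via PIN)
KEW: 13  (via GRN)
LAR: 13  (via GRN)
ALP: 14  (via FIR)
NOR: 16  (via GRN)
BRV: 21  (via FIR)
Shortest route: JCT–GRN–PIN–FIR–BRV = 21 min.

21 min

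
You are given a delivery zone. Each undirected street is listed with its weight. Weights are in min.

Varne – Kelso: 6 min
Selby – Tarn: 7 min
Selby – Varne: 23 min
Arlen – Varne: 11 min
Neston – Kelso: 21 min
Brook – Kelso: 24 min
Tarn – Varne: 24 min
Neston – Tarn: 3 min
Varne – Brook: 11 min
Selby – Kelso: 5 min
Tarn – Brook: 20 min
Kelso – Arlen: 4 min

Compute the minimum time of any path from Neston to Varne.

21 min

Settle nodes by increasing distance from Neston:
Neston: 0
Tarn: 3  (via Neston)
Selby: 10  (via Tarn)
Kelso: 15  (via Selby)
Arlen: 19  (via Kelso)
Varne: 21  (via Kelso)
Shortest route: Neston–Tarn–Selby–Kelso–Varne = 21 min.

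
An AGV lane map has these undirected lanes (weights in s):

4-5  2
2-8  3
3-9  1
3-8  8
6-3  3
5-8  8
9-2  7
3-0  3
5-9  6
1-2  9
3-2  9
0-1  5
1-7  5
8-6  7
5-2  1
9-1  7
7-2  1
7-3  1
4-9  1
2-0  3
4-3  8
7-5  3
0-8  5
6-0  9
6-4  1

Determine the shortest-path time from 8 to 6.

Candidate routes:
8–2–7–3–6: 3+1+1+3 = 8
8–2–7–5–4–6: 3+1+3+2+1 = 10
8–6: 7 = 7
8–2–7–3–9–4–6: 3+1+1+1+1+1 = 8
The minimum is 7 s via 8–6.

7 s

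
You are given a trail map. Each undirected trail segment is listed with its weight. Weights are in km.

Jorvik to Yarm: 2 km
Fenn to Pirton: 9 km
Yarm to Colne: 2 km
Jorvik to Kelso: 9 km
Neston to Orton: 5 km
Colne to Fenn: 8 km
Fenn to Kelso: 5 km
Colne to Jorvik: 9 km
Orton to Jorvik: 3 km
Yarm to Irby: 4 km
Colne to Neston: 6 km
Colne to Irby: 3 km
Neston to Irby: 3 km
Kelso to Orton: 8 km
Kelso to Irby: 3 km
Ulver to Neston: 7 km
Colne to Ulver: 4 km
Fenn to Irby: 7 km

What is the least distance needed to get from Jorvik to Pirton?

21 km

Compare a few routes:
Jorvik–Yarm–Colne–Fenn–Pirton: 2+2+8+9 = 21
Jorvik–Yarm–Irby–Fenn–Pirton: 2+4+7+9 = 22
Cheapest is Jorvik–Yarm–Colne–Fenn–Pirton at 21 km.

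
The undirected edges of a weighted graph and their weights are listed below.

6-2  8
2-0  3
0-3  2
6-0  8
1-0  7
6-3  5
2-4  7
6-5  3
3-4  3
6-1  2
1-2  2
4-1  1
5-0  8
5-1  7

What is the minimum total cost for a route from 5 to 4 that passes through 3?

11

Best 5 to 3: 5–6–3 costing 8
Shortest 3→4: 3–4 = 3
Total via 3: 8 + 3 = 11.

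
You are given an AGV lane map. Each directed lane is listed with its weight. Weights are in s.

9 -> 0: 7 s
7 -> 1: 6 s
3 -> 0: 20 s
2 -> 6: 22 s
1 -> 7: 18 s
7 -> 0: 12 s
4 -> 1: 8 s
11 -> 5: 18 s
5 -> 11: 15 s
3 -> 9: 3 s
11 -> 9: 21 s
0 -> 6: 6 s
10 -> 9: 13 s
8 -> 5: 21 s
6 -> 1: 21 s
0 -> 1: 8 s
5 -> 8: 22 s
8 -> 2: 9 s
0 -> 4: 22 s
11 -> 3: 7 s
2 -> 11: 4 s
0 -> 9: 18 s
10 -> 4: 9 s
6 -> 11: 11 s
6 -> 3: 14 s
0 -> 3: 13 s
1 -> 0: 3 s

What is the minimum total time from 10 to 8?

Compare a few routes:
10 → 9 → 0 → 6 → 11 → 5 → 8: 13+7+6+11+18+22 = 77
10 → 4 → 1 → 7 → 0 → 6 → 11 → 5 → 8: 9+8+18+12+6+11+18+22 = 104
The minimum is 77 s via 10 → 9 → 0 → 6 → 11 → 5 → 8.

77 s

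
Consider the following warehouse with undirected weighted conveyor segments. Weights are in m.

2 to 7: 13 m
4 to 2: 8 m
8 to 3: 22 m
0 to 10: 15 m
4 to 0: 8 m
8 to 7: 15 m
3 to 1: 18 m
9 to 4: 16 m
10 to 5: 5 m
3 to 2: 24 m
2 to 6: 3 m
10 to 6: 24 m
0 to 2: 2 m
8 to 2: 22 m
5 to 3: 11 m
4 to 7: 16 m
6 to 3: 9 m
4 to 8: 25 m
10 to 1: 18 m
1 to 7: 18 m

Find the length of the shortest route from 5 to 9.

Running Dijkstra from 5:
5: 0
10: 5  (via 5)
3: 11  (via 5)
0: 20  (via 10)
6: 20  (via 3)
2: 22  (via 0)
1: 23  (via 10)
4: 28  (via 0)
8: 33  (via 3)
7: 35  (via 2)
9: 44  (via 4)
Shortest route: 5 → 10 → 0 → 4 → 9 = 44 m.

44 m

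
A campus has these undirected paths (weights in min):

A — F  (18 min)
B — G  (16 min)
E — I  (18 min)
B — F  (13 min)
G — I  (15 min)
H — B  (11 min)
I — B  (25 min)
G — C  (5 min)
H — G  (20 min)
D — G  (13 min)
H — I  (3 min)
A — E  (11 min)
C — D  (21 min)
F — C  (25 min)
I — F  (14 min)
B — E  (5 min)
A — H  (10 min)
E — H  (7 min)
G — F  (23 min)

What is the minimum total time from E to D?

34 min

Enumerating some paths:
E - H - G - D: 7+20+13 = 40
E - B - G - D: 5+16+13 = 34
E - H - I - G - D: 7+3+15+13 = 38
Cheapest is E - B - G - D at 34 min.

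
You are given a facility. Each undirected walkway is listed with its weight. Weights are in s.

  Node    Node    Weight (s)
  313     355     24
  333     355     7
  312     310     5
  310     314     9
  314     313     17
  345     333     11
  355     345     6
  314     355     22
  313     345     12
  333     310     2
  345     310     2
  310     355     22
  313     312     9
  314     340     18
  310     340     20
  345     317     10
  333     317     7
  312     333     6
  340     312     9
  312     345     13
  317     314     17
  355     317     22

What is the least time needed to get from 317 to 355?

14 s

Compare a few routes:
317–333–310–345–355: 7+2+2+6 = 17
317–333–355: 7+7 = 14
317–345–355: 10+6 = 16
The minimum is 14 s via 317–333–355.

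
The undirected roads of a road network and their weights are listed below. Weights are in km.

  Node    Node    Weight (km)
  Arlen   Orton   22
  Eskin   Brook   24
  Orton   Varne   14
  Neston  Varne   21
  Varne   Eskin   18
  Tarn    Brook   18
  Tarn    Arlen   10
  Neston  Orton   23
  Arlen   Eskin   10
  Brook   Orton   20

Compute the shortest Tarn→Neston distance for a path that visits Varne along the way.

59 km

Best Tarn to Varne: Tarn → Arlen → Eskin → Varne costing 38
Best Varne to Neston: Varne → Neston costing 21
Total via Varne: 38 + 21 = 59 km.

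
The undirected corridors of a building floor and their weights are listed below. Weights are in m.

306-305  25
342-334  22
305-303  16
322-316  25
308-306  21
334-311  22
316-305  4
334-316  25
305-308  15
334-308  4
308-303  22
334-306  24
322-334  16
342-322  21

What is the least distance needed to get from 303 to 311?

Candidate routes:
303 → 308 → 334 → 311: 22+4+22 = 48
303 → 305 → 308 → 334 → 311: 16+15+4+22 = 57
303 → 305 → 316 → 334 → 311: 16+4+25+22 = 67
Cheapest is 303 → 308 → 334 → 311 at 48 m.

48 m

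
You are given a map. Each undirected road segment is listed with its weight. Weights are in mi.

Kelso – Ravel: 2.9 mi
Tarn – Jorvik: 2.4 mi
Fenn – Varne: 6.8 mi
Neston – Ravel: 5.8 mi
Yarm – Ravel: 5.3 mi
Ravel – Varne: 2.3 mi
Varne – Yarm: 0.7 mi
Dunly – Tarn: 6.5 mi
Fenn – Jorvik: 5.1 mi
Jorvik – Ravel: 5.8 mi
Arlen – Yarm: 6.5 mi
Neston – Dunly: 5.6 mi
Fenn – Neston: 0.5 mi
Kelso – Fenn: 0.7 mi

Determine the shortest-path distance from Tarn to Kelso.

Settle nodes by increasing distance from Tarn:
Tarn: 0
Jorvik: 2.4  (via Tarn)
Dunly: 6.5  (via Tarn)
Fenn: 7.5  (via Jorvik)
Neston: 8  (via Fenn)
Ravel: 8.2  (via Jorvik)
Kelso: 8.2  (via Fenn)
Shortest route: Tarn → Jorvik → Fenn → Kelso = 8.2 mi.

8.2 mi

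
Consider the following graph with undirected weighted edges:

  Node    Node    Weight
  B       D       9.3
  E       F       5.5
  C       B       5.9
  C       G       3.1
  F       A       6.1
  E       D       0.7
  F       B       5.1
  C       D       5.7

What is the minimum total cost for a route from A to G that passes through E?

21.1

Best A to E: A → F → E costing 11.6
Best E to G: E → D → C → G costing 9.5
Total via E: 11.6 + 9.5 = 21.1.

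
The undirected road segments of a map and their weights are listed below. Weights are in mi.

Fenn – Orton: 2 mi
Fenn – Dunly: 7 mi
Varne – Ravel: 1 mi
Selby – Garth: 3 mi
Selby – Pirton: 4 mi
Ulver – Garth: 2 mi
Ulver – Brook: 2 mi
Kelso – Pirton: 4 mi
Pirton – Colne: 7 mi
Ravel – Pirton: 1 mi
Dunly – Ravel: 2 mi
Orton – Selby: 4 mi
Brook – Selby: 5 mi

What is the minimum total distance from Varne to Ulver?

11 mi

Enumerating some paths:
Varne - Ravel - Pirton - Selby - Brook - Ulver: 1+1+4+5+2 = 13
Varne - Ravel - Pirton - Selby - Garth - Ulver: 1+1+4+3+2 = 11
Varne - Ravel - Dunly - Fenn - Orton - Selby - Garth - Ulver: 1+2+7+2+4+3+2 = 21
Cheapest is Varne - Ravel - Pirton - Selby - Garth - Ulver at 11 mi.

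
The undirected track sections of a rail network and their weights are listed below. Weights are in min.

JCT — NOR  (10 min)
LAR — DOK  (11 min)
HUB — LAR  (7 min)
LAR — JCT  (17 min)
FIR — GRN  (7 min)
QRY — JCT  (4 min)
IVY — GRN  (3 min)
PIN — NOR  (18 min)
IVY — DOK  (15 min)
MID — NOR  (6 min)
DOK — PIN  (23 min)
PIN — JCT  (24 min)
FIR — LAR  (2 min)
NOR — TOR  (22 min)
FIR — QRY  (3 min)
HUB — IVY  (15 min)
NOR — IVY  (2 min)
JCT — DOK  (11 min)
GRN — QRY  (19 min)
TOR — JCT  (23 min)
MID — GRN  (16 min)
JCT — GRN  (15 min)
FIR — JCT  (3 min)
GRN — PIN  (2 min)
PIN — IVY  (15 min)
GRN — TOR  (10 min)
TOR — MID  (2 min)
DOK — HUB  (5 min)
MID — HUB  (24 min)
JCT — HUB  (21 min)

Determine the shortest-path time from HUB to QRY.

12 min

Candidate routes:
HUB → LAR → FIR → JCT → QRY: 7+2+3+4 = 16
HUB → DOK → JCT → QRY: 5+11+4 = 20
HUB → DOK → LAR → FIR → QRY: 5+11+2+3 = 21
HUB → LAR → FIR → QRY: 7+2+3 = 12
Cheapest is HUB → LAR → FIR → QRY at 12 min.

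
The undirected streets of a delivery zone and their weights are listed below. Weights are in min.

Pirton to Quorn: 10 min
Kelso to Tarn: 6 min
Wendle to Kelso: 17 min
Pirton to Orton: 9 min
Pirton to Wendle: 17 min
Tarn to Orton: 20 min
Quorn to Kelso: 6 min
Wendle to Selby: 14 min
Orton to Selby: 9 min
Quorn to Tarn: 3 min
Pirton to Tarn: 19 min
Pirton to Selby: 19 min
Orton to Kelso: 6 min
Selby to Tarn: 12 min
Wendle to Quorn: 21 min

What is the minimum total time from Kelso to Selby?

Running Dijkstra from Kelso:
Kelso: 0
Quorn: 6  (via Kelso)
Orton: 6  (via Kelso)
Tarn: 6  (via Kelso)
Selby: 15  (via Orton)
Shortest route: Kelso–Orton–Selby = 15 min.

15 min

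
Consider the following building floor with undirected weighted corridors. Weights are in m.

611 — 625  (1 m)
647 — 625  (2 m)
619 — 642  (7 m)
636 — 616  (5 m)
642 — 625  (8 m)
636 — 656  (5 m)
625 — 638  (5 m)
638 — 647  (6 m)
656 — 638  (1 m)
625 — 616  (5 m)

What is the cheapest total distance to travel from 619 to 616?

Enumerating some paths:
619–642–625–638–656–636–616: 7+8+5+1+5+5 = 31
619–642–625–647–638–656–636–616: 7+8+2+6+1+5+5 = 34
619–642–625–616: 7+8+5 = 20
Cheapest is 619–642–625–616 at 20 m.

20 m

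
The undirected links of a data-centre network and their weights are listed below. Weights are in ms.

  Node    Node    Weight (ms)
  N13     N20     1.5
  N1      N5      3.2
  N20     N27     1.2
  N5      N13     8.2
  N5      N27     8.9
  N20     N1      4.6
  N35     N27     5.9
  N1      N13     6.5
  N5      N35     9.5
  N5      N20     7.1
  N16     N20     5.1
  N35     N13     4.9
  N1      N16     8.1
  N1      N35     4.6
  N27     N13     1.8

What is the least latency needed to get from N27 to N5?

8.3 ms

Candidate routes:
N27 - N5: 8.9 = 8.9
N27 - N20 - N5: 1.2+7.1 = 8.3
The minimum is 8.3 ms via N27 - N20 - N5.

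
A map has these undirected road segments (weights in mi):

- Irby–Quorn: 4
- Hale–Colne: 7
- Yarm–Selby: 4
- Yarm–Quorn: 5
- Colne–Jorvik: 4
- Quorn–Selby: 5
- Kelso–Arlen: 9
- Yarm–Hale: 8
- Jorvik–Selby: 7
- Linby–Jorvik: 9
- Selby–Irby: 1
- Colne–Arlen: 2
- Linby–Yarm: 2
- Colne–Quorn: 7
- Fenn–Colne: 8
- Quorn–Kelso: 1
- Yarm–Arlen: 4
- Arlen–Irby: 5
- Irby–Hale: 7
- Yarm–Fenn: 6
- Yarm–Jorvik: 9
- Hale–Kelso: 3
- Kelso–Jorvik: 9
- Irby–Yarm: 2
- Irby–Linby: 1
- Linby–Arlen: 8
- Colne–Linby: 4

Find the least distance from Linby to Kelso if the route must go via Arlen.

15 mi

Best Linby to Arlen: Linby–Irby–Arlen costing 6
Shortest Arlen→Kelso: Arlen–Kelso = 9
Total via Arlen: 6 + 9 = 15 mi.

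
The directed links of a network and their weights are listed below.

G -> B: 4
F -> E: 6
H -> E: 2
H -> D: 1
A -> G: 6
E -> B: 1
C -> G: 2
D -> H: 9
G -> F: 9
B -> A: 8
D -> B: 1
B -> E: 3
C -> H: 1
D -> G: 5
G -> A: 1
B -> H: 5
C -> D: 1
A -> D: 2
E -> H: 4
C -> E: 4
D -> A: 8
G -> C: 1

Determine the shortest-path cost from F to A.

Shortest distances from F:
F: 0
E: 6  (via F)
B: 7  (via E)
H: 10  (via E)
D: 11  (via H)
A: 15  (via B)
Shortest route: F–E–B–A = 15.

15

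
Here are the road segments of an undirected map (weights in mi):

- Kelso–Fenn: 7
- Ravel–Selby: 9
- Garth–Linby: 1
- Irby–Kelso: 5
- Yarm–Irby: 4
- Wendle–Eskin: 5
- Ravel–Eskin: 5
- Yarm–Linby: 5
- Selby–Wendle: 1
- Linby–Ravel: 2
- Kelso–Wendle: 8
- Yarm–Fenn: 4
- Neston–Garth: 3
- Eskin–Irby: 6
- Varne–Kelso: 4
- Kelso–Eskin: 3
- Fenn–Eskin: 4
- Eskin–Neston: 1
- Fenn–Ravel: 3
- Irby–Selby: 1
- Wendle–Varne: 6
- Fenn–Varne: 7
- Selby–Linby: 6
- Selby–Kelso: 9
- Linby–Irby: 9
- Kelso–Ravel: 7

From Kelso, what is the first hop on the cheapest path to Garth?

Enumerating some paths:
Kelso - Ravel - Linby - Garth: 7+2+1 = 10
Kelso - Eskin - Neston - Garth: 3+1+3 = 7
Kelso - Eskin - Ravel - Linby - Garth: 3+5+2+1 = 11
The minimum is 7 mi via Kelso - Eskin - Neston - Garth.
So from Kelso the first move is to Eskin.

Eskin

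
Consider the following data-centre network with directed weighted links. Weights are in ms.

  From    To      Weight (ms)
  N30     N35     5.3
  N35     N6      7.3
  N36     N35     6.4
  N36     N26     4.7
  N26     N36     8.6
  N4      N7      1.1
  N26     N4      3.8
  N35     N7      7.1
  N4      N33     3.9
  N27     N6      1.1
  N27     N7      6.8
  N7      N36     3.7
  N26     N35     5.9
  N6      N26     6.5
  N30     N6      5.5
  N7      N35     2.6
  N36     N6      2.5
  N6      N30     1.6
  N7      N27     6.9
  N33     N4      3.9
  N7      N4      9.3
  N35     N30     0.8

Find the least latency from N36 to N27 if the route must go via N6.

20.8 ms

Best N36 to N6: N36 → N6 costing 2.5
Shortest N6→N27: N6 → N26 → N4 → N7 → N27 = 18.3
Total via N6: 2.5 + 18.3 = 20.8 ms.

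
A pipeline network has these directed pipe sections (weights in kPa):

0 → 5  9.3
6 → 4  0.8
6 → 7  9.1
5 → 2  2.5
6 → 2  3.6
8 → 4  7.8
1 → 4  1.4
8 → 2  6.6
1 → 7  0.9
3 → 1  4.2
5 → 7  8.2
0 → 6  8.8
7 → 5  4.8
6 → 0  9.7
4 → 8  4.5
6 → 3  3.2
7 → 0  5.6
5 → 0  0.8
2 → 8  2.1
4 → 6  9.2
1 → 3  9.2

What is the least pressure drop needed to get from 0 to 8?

13.9 kPa

Shortest distances from 0:
0: 0
6: 8.8  (via 0)
5: 9.3  (via 0)
4: 9.6  (via 6)
2: 11.8  (via 5)
3: 12  (via 6)
8: 13.9  (via 2)
Shortest route: 0 → 5 → 2 → 8 = 13.9 kPa.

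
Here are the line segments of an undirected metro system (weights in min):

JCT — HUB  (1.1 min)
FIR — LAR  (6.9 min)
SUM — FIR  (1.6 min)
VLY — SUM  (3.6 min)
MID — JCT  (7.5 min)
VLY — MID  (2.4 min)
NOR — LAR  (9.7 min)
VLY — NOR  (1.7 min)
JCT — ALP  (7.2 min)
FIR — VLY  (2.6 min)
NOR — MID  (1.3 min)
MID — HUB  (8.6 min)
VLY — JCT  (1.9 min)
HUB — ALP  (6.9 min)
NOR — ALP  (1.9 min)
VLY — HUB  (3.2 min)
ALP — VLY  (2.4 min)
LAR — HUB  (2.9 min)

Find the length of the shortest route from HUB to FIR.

Shortest distances from HUB:
HUB: 0
JCT: 1.1  (via HUB)
LAR: 2.9  (via HUB)
VLY: 3  (via JCT)
NOR: 4.7  (via VLY)
MID: 5.4  (via VLY)
ALP: 5.4  (via VLY)
FIR: 5.6  (via VLY)
Shortest route: HUB → JCT → VLY → FIR = 5.6 min.

5.6 min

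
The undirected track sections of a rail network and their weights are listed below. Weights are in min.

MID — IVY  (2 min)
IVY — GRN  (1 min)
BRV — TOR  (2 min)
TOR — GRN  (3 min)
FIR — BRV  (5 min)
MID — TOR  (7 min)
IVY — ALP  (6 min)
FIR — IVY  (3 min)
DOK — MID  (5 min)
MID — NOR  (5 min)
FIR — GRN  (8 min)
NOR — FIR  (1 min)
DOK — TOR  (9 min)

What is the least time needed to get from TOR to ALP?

Compare a few routes:
TOR–GRN–IVY–ALP: 3+1+6 = 10
TOR–MID–IVY–ALP: 7+2+6 = 15
The minimum is 10 min via TOR–GRN–IVY–ALP.

10 min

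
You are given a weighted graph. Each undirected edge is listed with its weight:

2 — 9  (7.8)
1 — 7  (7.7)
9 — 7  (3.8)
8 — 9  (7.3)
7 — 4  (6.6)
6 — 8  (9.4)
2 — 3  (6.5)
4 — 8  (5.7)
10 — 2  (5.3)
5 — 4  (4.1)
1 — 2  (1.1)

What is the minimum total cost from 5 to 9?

Shortest distances from 5:
5: 0
4: 4.1  (via 5)
8: 9.8  (via 4)
7: 10.7  (via 4)
9: 14.5  (via 7)
Shortest route: 5 → 4 → 7 → 9 = 14.5.

14.5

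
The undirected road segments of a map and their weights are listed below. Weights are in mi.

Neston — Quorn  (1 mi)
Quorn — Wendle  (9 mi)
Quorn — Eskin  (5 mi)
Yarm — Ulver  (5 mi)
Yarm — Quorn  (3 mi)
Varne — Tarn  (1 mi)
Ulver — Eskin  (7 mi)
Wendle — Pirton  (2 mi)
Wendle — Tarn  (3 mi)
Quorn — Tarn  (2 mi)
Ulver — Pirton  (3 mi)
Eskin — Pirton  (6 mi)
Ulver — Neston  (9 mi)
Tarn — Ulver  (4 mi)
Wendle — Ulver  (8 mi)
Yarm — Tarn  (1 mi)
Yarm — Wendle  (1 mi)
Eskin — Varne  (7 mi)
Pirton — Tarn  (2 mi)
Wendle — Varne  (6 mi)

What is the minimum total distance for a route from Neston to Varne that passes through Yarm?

Best Neston to Yarm: Neston–Quorn–Yarm costing 4
Best Yarm to Varne: Yarm–Tarn–Varne costing 2
Total via Yarm: 4 + 2 = 6 mi.

6 mi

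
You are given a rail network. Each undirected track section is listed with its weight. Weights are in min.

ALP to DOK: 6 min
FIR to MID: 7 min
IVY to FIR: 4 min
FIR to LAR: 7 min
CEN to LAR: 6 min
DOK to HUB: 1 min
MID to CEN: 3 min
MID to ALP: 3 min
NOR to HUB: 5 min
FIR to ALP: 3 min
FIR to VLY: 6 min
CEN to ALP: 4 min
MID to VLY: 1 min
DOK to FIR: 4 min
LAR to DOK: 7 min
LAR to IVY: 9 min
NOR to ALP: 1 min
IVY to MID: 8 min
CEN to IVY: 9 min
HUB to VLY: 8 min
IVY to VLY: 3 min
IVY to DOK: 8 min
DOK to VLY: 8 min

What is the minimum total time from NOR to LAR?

11 min

Enumerating some paths:
NOR → ALP → MID → CEN → LAR: 1+3+3+6 = 13
NOR → ALP → FIR → LAR: 1+3+7 = 11
The minimum is 11 min via NOR → ALP → FIR → LAR.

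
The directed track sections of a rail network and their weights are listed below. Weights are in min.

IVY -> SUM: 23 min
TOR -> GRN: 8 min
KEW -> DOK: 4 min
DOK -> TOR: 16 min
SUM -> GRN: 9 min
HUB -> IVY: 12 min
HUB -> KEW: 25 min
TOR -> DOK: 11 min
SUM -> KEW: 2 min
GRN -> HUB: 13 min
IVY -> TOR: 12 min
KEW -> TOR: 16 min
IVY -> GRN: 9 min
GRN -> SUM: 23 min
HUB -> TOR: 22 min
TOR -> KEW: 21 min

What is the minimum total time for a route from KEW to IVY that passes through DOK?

53 min

Best KEW to DOK: KEW → DOK costing 4
Shortest DOK→IVY: DOK → TOR → GRN → HUB → IVY = 49
Total via DOK: 4 + 49 = 53 min.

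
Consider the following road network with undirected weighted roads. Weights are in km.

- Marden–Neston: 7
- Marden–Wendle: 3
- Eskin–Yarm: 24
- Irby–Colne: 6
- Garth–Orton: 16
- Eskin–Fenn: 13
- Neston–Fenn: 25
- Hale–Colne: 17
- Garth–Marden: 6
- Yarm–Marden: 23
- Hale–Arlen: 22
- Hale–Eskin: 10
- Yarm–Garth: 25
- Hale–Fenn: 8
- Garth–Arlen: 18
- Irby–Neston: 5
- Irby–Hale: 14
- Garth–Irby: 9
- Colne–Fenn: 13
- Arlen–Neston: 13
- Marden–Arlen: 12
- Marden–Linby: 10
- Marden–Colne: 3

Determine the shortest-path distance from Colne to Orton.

Enumerating some paths:
Colne → Marden → Garth → Orton: 3+6+16 = 25
Colne → Irby → Garth → Orton: 6+9+16 = 31
Cheapest is Colne → Marden → Garth → Orton at 25 km.

25 km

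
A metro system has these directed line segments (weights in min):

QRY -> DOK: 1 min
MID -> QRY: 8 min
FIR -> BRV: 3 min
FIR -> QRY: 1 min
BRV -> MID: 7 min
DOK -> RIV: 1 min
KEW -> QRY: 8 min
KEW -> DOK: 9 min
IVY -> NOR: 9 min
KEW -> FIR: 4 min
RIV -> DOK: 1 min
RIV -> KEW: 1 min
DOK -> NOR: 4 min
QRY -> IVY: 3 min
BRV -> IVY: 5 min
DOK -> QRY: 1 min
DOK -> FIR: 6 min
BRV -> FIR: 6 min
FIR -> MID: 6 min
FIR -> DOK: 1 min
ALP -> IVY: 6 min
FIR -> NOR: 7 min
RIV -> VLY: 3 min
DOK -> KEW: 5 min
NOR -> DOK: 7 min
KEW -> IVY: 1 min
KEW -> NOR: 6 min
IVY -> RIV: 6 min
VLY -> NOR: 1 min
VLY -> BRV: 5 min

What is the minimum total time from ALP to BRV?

20 min

Candidate routes:
ALP → IVY → RIV → DOK → FIR → BRV: 6+6+1+6+3 = 22
ALP → IVY → RIV → VLY → BRV: 6+6+3+5 = 20
The minimum is 20 min via ALP → IVY → RIV → VLY → BRV.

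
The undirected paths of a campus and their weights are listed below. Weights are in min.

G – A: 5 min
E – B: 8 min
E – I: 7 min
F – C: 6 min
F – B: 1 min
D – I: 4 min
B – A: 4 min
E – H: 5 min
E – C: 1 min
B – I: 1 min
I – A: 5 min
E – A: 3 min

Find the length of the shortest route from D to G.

14 min

Running Dijkstra from D:
D: 0
I: 4  (via D)
B: 5  (via I)
F: 6  (via B)
A: 9  (via I)
E: 11  (via I)
C: 12  (via F)
G: 14  (via A)
Shortest route: D–I–A–G = 14 min.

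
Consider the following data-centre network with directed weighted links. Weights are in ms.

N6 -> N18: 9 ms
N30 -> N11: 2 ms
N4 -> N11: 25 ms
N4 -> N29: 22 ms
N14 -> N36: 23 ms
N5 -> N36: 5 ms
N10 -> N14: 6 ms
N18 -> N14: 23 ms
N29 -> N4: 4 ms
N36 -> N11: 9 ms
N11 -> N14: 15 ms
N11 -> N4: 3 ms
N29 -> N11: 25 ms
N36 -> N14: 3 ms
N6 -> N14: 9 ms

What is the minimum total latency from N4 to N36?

63 ms

Candidate routes:
N4 → N11 → N14 → N36: 25+15+23 = 63
N4 → N29 → N11 → N14 → N36: 22+25+15+23 = 85
Cheapest is N4 → N11 → N14 → N36 at 63 ms.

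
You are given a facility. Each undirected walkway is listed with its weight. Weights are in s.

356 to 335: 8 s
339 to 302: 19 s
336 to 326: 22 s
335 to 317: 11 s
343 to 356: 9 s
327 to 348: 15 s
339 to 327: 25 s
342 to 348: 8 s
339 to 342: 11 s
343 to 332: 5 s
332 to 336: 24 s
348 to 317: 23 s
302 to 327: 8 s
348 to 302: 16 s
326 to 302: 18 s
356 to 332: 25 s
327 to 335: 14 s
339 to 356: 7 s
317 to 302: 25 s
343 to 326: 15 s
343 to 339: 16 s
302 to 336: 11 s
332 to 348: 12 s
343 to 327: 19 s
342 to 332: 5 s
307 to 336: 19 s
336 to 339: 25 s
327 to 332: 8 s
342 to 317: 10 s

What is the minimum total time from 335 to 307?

52 s

Running Dijkstra from 335:
335: 0
356: 8  (via 335)
317: 11  (via 335)
327: 14  (via 335)
339: 15  (via 356)
343: 17  (via 356)
342: 21  (via 317)
302: 22  (via 327)
332: 22  (via 327)
348: 29  (via 327)
326: 32  (via 343)
336: 33  (via 302)
307: 52  (via 336)
Shortest route: 335–327–302–336–307 = 52 s.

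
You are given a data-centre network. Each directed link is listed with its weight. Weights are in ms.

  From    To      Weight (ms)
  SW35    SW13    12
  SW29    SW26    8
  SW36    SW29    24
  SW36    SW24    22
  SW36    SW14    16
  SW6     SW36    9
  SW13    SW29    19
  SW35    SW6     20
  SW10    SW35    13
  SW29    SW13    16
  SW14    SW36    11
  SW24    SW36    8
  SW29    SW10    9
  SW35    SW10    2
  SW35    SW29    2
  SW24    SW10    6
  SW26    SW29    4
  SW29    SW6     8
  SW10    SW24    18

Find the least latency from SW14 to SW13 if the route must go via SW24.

64 ms

Best SW14 to SW24: SW14–SW36–SW24 costing 33
Shortest SW24→SW13: SW24–SW10–SW35–SW13 = 31
Total via SW24: 33 + 31 = 64 ms.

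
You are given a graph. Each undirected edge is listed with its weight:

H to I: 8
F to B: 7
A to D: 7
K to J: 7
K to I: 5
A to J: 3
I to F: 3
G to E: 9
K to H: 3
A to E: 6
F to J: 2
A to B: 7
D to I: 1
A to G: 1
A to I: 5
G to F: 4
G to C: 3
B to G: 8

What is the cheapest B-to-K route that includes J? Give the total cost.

16

Shortest B→J: B → F → J = 9
Best J to K: J → K costing 7
Total via J: 9 + 7 = 16.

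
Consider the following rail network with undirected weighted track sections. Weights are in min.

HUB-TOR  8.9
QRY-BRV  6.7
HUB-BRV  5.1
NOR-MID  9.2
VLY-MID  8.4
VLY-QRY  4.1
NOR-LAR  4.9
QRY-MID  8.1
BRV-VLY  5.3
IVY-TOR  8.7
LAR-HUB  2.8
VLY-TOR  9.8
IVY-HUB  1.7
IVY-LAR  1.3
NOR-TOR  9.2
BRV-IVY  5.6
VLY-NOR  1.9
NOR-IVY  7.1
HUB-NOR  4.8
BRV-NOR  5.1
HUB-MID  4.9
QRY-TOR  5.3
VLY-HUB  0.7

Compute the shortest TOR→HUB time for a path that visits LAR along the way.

12.8 min

Shortest TOR→LAR: TOR–IVY–LAR = 10
Shortest LAR→HUB: LAR–HUB = 2.8
Total via LAR: 10 + 2.8 = 12.8 min.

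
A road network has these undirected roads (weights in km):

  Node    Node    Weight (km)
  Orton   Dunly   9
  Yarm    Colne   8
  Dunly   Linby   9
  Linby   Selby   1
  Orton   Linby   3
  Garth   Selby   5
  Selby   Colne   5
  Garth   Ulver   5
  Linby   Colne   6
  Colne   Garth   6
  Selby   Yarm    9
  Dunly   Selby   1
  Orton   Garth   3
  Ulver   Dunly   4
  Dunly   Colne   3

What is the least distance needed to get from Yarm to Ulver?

Running Dijkstra from Yarm:
Yarm: 0
Colne: 8  (via Yarm)
Selby: 9  (via Yarm)
Linby: 10  (via Selby)
Dunly: 10  (via Selby)
Orton: 13  (via Linby)
Garth: 14  (via Colne)
Ulver: 14  (via Dunly)
Shortest route: Yarm–Selby–Dunly–Ulver = 14 km.

14 km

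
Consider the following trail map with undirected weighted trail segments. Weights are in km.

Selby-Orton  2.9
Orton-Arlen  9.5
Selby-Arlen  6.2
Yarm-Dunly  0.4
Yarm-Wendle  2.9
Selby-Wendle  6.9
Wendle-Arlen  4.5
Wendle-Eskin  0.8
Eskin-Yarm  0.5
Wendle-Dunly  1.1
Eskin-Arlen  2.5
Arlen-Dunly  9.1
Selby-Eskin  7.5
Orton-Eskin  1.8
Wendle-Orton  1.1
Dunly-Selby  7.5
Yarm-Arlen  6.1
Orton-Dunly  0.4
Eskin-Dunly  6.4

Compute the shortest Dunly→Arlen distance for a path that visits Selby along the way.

9.5 km

Best Dunly to Selby: Dunly → Orton → Selby costing 3.3
Shortest Selby→Arlen: Selby → Arlen = 6.2
Total via Selby: 3.3 + 6.2 = 9.5 km.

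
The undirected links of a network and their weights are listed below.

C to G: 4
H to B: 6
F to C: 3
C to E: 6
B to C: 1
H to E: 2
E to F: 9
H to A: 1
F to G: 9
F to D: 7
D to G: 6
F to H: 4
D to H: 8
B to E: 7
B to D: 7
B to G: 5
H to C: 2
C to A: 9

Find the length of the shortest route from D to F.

Candidate routes:
D - B - C - F: 7+1+3 = 11
D - F: 7 = 7
Cheapest is D - F at 7.

7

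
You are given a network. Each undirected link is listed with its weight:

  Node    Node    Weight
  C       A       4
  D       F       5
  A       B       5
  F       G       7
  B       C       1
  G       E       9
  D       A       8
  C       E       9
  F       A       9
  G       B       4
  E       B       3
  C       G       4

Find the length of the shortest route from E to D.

16

Running Dijkstra from E:
E: 0
B: 3  (via E)
C: 4  (via B)
G: 7  (via B)
A: 8  (via B)
F: 14  (via G)
D: 16  (via A)
Shortest route: E → B → A → D = 16.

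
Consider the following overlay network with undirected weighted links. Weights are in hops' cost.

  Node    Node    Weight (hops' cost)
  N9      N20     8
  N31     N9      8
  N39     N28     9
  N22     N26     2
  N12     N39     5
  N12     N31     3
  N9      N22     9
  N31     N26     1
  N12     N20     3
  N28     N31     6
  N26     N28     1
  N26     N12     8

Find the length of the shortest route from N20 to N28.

Compare a few routes:
N20 → N12 → N31 → N28: 3+3+6 = 12
N20 → N12 → N26 → N28: 3+8+1 = 12
N20 → N12 → N31 → N26 → N28: 3+3+1+1 = 8
The minimum is 8 hops' cost via N20 → N12 → N31 → N26 → N28.

8 hops' cost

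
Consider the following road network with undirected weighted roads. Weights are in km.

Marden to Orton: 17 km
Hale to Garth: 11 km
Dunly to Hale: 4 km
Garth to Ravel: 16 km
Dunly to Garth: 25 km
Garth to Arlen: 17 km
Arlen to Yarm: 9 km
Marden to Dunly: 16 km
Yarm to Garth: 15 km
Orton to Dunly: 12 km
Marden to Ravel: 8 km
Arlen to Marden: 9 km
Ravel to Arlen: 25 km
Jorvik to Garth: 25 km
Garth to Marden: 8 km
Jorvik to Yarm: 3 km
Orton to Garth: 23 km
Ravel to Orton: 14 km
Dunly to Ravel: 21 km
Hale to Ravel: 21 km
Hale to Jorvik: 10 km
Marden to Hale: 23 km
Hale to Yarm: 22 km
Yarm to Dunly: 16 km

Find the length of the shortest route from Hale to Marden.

Enumerating some paths:
Hale - Marden: 23 = 23
Hale - Ravel - Marden: 21+8 = 29
Hale - Dunly - Marden: 4+16 = 20
Hale - Garth - Marden: 11+8 = 19
Cheapest is Hale - Garth - Marden at 19 km.

19 km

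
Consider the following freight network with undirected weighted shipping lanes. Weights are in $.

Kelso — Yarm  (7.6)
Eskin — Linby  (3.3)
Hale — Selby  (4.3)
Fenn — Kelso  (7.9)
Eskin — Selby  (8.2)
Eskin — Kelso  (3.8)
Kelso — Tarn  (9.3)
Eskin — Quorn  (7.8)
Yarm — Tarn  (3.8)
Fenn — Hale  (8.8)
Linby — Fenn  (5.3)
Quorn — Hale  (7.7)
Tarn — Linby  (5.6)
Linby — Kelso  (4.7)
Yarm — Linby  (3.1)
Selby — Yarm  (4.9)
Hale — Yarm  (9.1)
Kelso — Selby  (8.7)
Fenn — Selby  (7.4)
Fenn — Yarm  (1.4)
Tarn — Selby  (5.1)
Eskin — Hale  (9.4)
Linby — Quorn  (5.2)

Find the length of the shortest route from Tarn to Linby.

$5.6

Settle nodes by increasing distance from Tarn:
Tarn: 0
Yarm: 3.8  (via Tarn)
Selby: 5.1  (via Tarn)
Fenn: 5.2  (via Yarm)
Linby: 5.6  (via Tarn)
Shortest route: Tarn → Linby = $5.6.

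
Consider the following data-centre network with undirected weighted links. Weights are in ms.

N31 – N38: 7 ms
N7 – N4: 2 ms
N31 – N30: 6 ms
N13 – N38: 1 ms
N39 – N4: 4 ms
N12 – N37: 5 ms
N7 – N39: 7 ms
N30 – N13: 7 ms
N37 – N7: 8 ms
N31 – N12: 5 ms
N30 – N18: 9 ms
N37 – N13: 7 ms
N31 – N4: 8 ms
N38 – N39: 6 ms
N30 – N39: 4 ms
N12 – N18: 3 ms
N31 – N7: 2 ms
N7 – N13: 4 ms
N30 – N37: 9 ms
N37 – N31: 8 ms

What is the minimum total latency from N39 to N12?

Running Dijkstra from N39:
N39: 0
N30: 4  (via N39)
N4: 4  (via N39)
N7: 6  (via N4)
N38: 6  (via N39)
N13: 7  (via N38)
N31: 8  (via N7)
N12: 13  (via N31)
Shortest route: N39 → N4 → N7 → N31 → N12 = 13 ms.

13 ms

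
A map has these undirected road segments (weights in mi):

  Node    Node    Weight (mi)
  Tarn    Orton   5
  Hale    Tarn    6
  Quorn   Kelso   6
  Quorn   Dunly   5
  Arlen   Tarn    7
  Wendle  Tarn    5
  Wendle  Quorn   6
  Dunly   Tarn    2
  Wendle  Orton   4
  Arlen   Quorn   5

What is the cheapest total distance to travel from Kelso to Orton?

16 mi

Enumerating some paths:
Kelso → Quorn → Wendle → Tarn → Orton: 6+6+5+5 = 22
Kelso → Quorn → Wendle → Orton: 6+6+4 = 16
Kelso → Quorn → Dunly → Tarn → Orton: 6+5+2+5 = 18
The minimum is 16 mi via Kelso → Quorn → Wendle → Orton.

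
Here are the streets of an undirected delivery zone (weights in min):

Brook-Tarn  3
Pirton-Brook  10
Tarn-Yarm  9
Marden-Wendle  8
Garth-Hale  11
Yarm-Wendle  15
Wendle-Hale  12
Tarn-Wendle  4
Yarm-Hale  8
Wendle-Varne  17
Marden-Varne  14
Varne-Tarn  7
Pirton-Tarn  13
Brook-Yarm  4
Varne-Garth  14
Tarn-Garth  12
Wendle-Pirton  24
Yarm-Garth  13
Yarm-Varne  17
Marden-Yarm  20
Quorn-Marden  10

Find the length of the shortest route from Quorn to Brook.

25 min

Shortest distances from Quorn:
Quorn: 0
Marden: 10  (via Quorn)
Wendle: 18  (via Marden)
Tarn: 22  (via Wendle)
Varne: 24  (via Marden)
Brook: 25  (via Tarn)
Shortest route: Quorn → Marden → Wendle → Tarn → Brook = 25 min.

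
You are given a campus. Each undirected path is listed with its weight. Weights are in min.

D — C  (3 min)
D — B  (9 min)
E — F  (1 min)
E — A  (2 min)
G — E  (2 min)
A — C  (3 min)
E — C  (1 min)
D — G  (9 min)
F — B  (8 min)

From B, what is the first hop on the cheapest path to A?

Compare a few routes:
B - F - E - C - A: 8+1+1+3 = 13
B - F - E - A: 8+1+2 = 11
Cheapest is B - F - E - A at 11 min.
So from B the first move is to F.

F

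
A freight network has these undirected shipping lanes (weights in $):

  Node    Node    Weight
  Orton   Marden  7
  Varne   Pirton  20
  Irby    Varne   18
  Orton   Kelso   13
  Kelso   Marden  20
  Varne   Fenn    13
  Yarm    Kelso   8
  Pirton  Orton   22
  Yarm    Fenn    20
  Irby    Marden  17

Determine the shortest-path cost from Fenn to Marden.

Candidate routes:
Fenn–Varne–Pirton–Orton–Kelso–Marden: 13+20+22+13+20 = 88
Fenn–Yarm–Kelso–Marden: 20+8+20 = 48
Fenn–Varne–Pirton–Orton–Marden: 13+20+22+7 = 62
Cheapest is Fenn–Yarm–Kelso–Marden at $48.

$48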